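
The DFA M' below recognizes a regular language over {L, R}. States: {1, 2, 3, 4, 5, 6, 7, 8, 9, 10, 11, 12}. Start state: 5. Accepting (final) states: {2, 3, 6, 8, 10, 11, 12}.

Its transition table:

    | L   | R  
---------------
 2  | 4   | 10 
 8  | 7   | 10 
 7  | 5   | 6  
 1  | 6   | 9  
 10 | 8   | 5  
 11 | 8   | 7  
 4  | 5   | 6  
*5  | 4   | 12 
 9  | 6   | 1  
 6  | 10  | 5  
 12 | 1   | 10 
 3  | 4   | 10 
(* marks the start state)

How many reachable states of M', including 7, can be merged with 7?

2

First remove the unreachable states {2,3,11}; 9 states remain.
Start with accepting vs non-accepting: {6,8,10,12} | {1,4,5,7,9}.
On input L, block {6,8,10,12} splits into {6,10} and {8,12}.
Split {6,10} by δ(·,L) → {6} and {10}.
On input L, block {1,4,5,7,9} splits into {4,5,7} and {1,9}.
Split {4,5,7} by δ(·,R) → {4,7} and {5}.
Refine {8,12} on symbol L: members go to different blocks, giving {8} and {12}.
No further refinement is possible. Final partition (7 blocks): {6} | {4,7} | {8} | {10} | {1,9} | {5} | {12}.
State 7 belongs to the block {4,7}, which has 2 states.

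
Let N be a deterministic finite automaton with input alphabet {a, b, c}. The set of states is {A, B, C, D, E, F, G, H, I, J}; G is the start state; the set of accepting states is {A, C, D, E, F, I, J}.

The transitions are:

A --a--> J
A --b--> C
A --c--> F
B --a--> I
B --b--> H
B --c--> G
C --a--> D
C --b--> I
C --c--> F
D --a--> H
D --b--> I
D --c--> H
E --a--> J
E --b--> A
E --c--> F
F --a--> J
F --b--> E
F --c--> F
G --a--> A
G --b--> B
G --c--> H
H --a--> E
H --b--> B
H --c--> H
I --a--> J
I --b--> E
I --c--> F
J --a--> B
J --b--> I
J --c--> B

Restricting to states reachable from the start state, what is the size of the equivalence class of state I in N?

5

Start with accepting vs non-accepting: {A,C,D,E,F,I,J} | {B,G,H}.
Refine {A,C,D,E,F,I,J} on symbol a: members go to different blocks, giving {A,C,E,F,I} and {D,J}.
No further refinement is possible. Final partition (3 blocks): {A,C,E,F,I} | {B,G,H} | {D,J}.
State I belongs to the block {A,C,E,F,I}, which has 5 states.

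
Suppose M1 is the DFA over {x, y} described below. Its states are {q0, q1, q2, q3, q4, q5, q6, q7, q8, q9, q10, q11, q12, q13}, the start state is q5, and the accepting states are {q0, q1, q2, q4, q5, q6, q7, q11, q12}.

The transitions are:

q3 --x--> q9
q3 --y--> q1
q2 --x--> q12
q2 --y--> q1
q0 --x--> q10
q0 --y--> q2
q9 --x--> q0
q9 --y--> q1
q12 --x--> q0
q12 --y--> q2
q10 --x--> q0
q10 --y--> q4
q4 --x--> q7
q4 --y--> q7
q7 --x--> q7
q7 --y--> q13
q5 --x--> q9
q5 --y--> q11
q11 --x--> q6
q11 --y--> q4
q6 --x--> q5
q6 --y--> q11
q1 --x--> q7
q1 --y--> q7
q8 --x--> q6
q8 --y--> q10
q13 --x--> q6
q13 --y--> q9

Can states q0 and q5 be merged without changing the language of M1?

Yes

First remove the unreachable states {q3,q8}; 12 states remain.
Start with accepting vs non-accepting: {q0,q1,q2,q4,q5,q6,q7,q11,q12} | {q9,q10,q13}.
Refine {q0,q1,q2,q4,q5,q6,q7,q11,q12} on symbol x: members go to different blocks, giving {q1,q2,q4,q6,q7,q11,q12} and {q0,q5}.
On input x, block {q1,q2,q4,q6,q7,q11,q12} splits into {q1,q2,q4,q7,q11} and {q6,q12}.
On input x, block {q1,q2,q4,q7,q11} splits into {q1,q4,q7} and {q2,q11}.
Split {q1,q4,q7} by δ(·,y) → {q1,q4} and {q7}.
On input x, block {q9,q10,q13} splits into {q9,q10} and {q13}.
Stable partition: {q1,q4} | {q9,q10} | {q0,q5} | {q6,q12} | {q2,q11} | {q7} | {q13} — 7 equivalence classes.
q0 and q5 lie in the same block of the stable partition, so they are equivalent — no string distinguishes them.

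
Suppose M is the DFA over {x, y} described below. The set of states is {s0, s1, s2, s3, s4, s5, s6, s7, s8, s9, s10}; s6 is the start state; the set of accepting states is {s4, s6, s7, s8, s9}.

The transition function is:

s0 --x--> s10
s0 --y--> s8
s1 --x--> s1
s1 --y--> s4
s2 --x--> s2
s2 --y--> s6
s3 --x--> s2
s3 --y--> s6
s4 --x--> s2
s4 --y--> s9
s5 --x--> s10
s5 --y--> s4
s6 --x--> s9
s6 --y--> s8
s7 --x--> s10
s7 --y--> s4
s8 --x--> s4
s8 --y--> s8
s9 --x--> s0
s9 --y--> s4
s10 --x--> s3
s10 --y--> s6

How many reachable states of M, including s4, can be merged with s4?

Reachable states from the start: {s0,s2,s3,s4,s6,s8,s9,s10}. Unreachable: {s1,s5,s7} — drop them.
P0 = {s4,s6,s8,s9} | {s0,s2,s3,s10}.
On input x, block {s4,s6,s8,s9} splits into {s4,s9} and {s6,s8}.
No further refinement is possible. Final partition (3 blocks): {s4,s9} | {s0,s2,s3,s10} | {s6,s8}.
State s4 belongs to the block {s4,s9}, which has 2 states.

2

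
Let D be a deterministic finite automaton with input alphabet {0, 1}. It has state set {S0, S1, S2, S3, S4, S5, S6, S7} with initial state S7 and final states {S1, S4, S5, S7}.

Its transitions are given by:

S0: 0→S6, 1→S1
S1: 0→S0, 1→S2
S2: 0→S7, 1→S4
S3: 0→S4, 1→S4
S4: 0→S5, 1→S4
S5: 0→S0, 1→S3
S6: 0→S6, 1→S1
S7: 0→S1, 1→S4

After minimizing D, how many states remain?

All states are reachable from the start state.
Initial partition by acceptance: {S1,S4,S5,S7} | {S0,S2,S3,S6}.
Refine {S1,S4,S5,S7} on symbol 0: members go to different blocks, giving {S1,S5} and {S4,S7}.
Refine {S0,S2,S3,S6} on symbol 0: members go to different blocks, giving {S0,S6} and {S2,S3}.
No further refinement is possible. Final partition (4 blocks): {S1,S5} | {S0,S6} | {S4,S7} | {S2,S3}.

4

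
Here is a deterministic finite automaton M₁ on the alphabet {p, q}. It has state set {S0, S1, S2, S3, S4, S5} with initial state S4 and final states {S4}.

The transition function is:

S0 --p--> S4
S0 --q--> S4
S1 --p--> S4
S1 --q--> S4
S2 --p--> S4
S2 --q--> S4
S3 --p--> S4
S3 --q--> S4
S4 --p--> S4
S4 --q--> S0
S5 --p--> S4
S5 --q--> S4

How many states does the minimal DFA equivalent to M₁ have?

2

States {S1,S2,S3,S5} cannot be reached from the start state, so discard them.
Initial partition by acceptance: {S4} | {S0}.
Stable partition: {S4} | {S0} — 2 equivalence classes.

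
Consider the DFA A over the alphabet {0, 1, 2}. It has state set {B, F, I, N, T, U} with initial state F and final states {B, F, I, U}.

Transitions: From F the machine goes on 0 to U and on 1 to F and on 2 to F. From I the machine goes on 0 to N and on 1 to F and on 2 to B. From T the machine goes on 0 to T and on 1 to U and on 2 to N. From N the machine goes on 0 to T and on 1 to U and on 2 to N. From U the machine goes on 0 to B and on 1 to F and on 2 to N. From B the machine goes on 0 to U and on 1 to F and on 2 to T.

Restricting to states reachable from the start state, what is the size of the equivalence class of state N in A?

First remove the unreachable states {I}; 5 states remain.
Initial partition by acceptance: {B,F,U} | {N,T}.
Split {B,F,U} by δ(·,2) → {B,U} and {F}.
No further refinement is possible. Final partition (3 blocks): {B,U} | {N,T} | {F}.
State N belongs to the block {N,T}, which has 2 states.

2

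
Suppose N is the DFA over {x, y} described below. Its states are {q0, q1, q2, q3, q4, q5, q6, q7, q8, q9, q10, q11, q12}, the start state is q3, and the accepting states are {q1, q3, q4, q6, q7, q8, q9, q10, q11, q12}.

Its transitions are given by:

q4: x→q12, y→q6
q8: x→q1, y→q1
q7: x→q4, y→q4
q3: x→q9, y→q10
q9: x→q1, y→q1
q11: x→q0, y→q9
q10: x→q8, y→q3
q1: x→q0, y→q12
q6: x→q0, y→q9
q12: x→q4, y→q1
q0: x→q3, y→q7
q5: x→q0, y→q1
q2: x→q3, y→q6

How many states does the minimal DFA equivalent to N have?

First remove the unreachable states {q2,q5,q11}; 10 states remain.
P0 = {q1,q3,q4,q6,q7,q8,q9,q10,q12} | {q0}.
On input x, block {q1,q3,q4,q6,q7,q8,q9,q10,q12} splits into {q3,q4,q7,q8,q9,q10,q12} and {q1,q6}.
Refine {q3,q4,q7,q8,q9,q10,q12} on symbol x: members go to different blocks, giving {q3,q4,q7,q10,q12} and {q8,q9}.
Split {q3,q4,q7,q10,q12} by δ(·,x) → {q4,q7,q12} and {q3,q10}.
On input y, block {q4,q7,q12} splits into {q4,q12} and {q7}.
On input y, block {q1,q6} splits into {q1} and {q6}.
Split {q4,q12} by δ(·,y) → {q4} and {q12}.
No further refinement is possible. Final partition (8 blocks): {q4} | {q0} | {q1} | {q8,q9} | {q3,q10} | {q7} | {q6} | {q12}.

8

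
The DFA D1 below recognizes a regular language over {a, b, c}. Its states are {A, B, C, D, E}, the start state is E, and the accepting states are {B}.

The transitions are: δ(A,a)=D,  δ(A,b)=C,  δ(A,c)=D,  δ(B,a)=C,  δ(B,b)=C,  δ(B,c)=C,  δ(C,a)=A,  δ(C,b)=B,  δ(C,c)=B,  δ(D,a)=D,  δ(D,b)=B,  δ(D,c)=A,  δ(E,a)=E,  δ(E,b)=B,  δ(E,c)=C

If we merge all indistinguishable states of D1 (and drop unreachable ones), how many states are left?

5

Initial partition by acceptance: {B} | {A,C,D,E}.
Refine {A,C,D,E} on symbol b: members go to different blocks, giving {C,D,E} and {A}.
Refine {C,D,E} on symbol a: members go to different blocks, giving {D,E} and {C}.
Split {D,E} by δ(·,c) → {D} and {E}.
The partition is now stable with 5 blocks: {B} | {D} | {A} | {C} | {E}.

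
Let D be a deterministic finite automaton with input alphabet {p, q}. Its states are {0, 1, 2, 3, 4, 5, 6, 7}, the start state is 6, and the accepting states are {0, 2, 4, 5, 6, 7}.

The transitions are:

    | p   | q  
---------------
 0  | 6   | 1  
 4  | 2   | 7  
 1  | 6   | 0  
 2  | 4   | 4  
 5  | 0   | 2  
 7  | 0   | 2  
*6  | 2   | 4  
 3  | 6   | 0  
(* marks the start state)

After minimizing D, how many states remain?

States {3,5} cannot be reached from the start state, so discard them.
Initial partition by acceptance: {0,2,4,6,7} | {1}.
Split {0,2,4,6,7} by δ(·,q) → {2,4,6,7} and {0}.
Refine {2,4,6,7} on symbol p: members go to different blocks, giving {2,4,6} and {7}.
Refine {2,4,6} on symbol q: members go to different blocks, giving {2,6} and {4}.
On input p, block {2,6} splits into {2} and {6}.
No further refinement is possible. Final partition (6 blocks): {2} | {1} | {0} | {7} | {4} | {6}.

6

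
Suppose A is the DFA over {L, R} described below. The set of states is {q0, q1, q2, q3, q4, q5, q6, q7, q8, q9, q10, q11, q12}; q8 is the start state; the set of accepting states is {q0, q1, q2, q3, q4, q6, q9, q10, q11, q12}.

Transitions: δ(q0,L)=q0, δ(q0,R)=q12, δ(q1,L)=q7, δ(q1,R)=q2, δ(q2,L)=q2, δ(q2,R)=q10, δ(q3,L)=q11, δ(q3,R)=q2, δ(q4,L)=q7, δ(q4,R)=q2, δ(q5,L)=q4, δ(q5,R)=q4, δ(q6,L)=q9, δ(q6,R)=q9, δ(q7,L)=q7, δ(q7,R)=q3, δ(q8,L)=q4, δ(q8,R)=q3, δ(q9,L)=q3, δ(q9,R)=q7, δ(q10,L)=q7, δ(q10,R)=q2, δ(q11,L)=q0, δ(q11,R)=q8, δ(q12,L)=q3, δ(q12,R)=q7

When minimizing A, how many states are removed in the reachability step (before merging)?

Starting at q8 and following transitions, the reachable set is {q0, q2, q3, q4, q7, q8, q10, q11, q12}. That leaves q1, q5, q6, q9 unreachable — 4 in total.

4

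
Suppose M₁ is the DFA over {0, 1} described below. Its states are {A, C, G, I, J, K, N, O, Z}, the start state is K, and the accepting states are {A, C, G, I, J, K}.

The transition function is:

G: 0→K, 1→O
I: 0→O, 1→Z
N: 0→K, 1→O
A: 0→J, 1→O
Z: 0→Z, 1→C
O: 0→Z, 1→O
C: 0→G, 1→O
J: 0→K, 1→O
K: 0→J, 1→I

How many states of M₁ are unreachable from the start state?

BFS from K reaches {C, G, I, J, K, O, Z}; the 2 state(s) A, N are never visited.

2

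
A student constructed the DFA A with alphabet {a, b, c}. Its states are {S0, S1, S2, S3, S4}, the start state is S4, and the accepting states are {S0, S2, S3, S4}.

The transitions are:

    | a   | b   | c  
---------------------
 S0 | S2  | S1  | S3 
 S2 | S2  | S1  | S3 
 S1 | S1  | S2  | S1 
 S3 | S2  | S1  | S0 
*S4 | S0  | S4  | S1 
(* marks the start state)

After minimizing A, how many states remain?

Every state is reachable, so we keep all 5.
Start with accepting vs non-accepting: {S0,S2,S3,S4} | {S1}.
On input b, block {S0,S2,S3,S4} splits into {S0,S2,S3} and {S4}.
Stable partition: {S0,S2,S3} | {S1} | {S4} — 3 equivalence classes.

3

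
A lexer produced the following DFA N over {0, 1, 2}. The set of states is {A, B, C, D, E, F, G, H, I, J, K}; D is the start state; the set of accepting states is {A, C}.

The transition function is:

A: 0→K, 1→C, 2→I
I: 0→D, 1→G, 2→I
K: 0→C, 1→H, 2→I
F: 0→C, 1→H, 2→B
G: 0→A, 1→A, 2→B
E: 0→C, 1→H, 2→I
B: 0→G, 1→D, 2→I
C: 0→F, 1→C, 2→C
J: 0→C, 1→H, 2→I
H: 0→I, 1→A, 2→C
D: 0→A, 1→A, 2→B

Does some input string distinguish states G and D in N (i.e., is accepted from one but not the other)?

No

Reachable states from the start: {A,B,C,D,F,G,H,I,K}. Unreachable: {E,J} — drop them.
Initial partition by acceptance: {A,C} | {B,D,F,G,H,I,K}.
On input 2, block {A,C} splits into {A} and {C}.
Split {B,D,F,G,H,I,K} by δ(·,0) → {B,H,I} and {D,G} and {F,K}.
Split {B,H,I} by δ(·,0) → {B,I} and {H}.
The partition is now stable with 6 blocks: {A} | {B,I} | {C} | {D,G} | {F,K} | {H}.
G and D lie in the same block of the stable partition, so they are equivalent — no string distinguishes them.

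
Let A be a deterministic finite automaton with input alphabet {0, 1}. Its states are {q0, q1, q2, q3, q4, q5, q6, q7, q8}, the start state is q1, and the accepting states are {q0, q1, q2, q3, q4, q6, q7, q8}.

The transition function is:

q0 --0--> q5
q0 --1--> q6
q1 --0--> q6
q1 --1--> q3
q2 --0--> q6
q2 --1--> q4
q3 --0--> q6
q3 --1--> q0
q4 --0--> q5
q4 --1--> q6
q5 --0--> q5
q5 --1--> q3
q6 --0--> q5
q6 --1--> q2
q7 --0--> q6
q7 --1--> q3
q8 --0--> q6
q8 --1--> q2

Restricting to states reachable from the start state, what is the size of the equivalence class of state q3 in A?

Reachable states from the start: {q0,q1,q2,q3,q4,q5,q6}. Unreachable: {q7,q8} — drop them.
P0 = {q0,q1,q2,q3,q4,q6} | {q5}.
Split {q0,q1,q2,q3,q4,q6} by δ(·,0) → {q0,q4,q6} and {q1,q2,q3}.
On input 1, block {q0,q4,q6} splits into {q0,q4} and {q6}.
Refine {q1,q2,q3} on symbol 1: members go to different blocks, giving {q2,q3} and {q1}.
Stable partition: {q0,q4} | {q5} | {q2,q3} | {q6} | {q1} — 5 equivalence classes.
State q3 belongs to the block {q2,q3}, which has 2 states.

2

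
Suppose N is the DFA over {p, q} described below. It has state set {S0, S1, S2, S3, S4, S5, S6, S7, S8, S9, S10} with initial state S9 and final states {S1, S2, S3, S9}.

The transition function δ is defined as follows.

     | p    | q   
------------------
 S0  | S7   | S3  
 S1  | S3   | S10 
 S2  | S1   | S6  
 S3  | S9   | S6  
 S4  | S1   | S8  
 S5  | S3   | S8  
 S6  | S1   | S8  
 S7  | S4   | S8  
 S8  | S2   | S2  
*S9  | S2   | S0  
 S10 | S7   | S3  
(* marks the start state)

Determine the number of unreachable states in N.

BFS from S9 reaches {S0, S1, S2, S3, S4, S6, S7, S8, S9, S10}; the 1 state(s) S5 are never visited.

1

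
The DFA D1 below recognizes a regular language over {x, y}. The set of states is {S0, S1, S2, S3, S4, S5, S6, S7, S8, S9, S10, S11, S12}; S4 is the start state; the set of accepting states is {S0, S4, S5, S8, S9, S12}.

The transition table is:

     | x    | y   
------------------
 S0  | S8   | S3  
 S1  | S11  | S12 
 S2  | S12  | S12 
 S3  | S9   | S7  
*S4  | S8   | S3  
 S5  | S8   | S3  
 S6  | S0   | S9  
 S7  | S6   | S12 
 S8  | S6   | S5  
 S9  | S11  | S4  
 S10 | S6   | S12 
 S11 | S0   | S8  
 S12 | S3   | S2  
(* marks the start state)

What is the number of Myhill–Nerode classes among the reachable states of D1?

7

Reachable states from the start: {S0,S2,S3,S4,S5,S6,S7,S8,S9,S11,S12}. Unreachable: {S1,S10} — drop them.
Start with accepting vs non-accepting: {S0,S4,S5,S8,S9,S12} | {S2,S3,S6,S7,S11}.
On input x, block {S0,S4,S5,S8,S9,S12} splits into {S0,S4,S5} and {S8,S9,S12}.
On input x, block {S2,S3,S6,S7,S11} splits into {S2,S3} and {S6,S11} and {S7}.
Refine {S2,S3} on symbol y: members go to different blocks, giving {S2} and {S3}.
On input x, block {S8,S9,S12} splits into {S8,S9} and {S12}.
No further refinement is possible. Final partition (7 blocks): {S0,S4,S5} | {S2} | {S8,S9} | {S6,S11} | {S7} | {S3} | {S12}.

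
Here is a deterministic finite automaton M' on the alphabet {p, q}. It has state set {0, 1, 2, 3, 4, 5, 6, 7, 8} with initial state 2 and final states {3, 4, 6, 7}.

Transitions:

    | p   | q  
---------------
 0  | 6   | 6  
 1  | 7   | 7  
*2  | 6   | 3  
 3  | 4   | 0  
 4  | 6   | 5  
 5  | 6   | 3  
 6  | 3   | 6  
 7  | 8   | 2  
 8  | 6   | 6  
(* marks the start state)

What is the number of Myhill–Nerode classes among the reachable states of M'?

5

Reachable states from the start: {0,2,3,4,5,6}. Unreachable: {1,7,8} — drop them.
Initial partition by acceptance: {3,4,6} | {0,2,5}.
Refine {3,4,6} on symbol q: members go to different blocks, giving {3,4} and {6}.
Refine {3,4} on symbol p: members go to different blocks, giving {3} and {4}.
On input q, block {0,2,5} splits into {2,5} and {0}.
Stable partition: {3} | {2,5} | {6} | {4} | {0} — 5 equivalence classes.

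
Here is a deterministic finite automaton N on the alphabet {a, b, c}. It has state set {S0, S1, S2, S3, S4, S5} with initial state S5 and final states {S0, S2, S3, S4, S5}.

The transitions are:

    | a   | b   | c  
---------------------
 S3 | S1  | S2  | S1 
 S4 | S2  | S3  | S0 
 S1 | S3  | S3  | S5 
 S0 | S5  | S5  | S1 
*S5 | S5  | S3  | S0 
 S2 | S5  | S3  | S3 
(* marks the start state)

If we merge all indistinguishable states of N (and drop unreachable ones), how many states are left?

5

First remove the unreachable states {S4}; 5 states remain.
P0 = {S0,S2,S3,S5} | {S1}.
Refine {S0,S2,S3,S5} on symbol a: members go to different blocks, giving {S0,S2,S5} and {S3}.
On input b, block {S0,S2,S5} splits into {S2,S5} and {S0}.
On input c, block {S2,S5} splits into {S2} and {S5}.
No further refinement is possible. Final partition (5 blocks): {S2} | {S1} | {S3} | {S0} | {S5}.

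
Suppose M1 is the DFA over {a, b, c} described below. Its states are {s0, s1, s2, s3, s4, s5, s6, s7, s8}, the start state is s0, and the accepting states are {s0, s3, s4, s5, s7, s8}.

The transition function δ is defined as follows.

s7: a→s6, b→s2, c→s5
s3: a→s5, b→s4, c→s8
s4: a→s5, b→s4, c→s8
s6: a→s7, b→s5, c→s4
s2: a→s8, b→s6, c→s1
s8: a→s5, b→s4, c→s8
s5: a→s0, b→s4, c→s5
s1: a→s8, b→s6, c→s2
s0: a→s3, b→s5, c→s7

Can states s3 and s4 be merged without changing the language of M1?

Yes

Every state is reachable, so we keep all 9.
P0 = {s0,s3,s4,s5,s7,s8} | {s1,s2,s6}.
On input a, block {s0,s3,s4,s5,s7,s8} splits into {s0,s3,s4,s5,s8} and {s7}.
Refine {s0,s3,s4,s5,s8} on symbol c: members go to different blocks, giving {s3,s4,s5,s8} and {s0}.
Refine {s3,s4,s5,s8} on symbol a: members go to different blocks, giving {s3,s4,s8} and {s5}.
On input a, block {s1,s2,s6} splits into {s1,s2} and {s6}.
No further refinement is possible. Final partition (6 blocks): {s3,s4,s8} | {s1,s2} | {s7} | {s0} | {s5} | {s6}.
s3 and s4 lie in the same block of the stable partition, so they are equivalent — no string distinguishes them.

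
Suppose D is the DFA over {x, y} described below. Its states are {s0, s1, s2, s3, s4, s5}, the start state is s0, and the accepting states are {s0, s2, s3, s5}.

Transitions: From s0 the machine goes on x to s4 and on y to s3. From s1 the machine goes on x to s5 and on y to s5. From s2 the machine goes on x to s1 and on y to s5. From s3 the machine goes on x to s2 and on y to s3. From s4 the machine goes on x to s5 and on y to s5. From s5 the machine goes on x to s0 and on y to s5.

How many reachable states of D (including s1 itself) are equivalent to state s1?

2

All states are reachable from the start state.
Start with accepting vs non-accepting: {s0,s2,s3,s5} | {s1,s4}.
Split {s0,s2,s3,s5} by δ(·,x) → {s0,s2} and {s3,s5}.
The partition is now stable with 3 blocks: {s0,s2} | {s1,s4} | {s3,s5}.
The equivalence class containing s1 is {s1,s4}, of size 2.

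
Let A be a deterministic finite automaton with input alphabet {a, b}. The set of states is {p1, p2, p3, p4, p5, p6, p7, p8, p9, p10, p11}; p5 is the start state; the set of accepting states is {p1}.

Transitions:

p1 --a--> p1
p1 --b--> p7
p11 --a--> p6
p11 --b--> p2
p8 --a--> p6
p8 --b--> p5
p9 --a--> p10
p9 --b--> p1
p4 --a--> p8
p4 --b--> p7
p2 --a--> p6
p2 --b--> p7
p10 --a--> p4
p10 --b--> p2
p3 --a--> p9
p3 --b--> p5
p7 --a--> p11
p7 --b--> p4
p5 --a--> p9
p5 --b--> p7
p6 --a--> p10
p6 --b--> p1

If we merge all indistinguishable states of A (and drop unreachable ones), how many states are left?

6

States {p3} cannot be reached from the start state, so discard them.
Initial partition by acceptance: {p1} | {p2,p4,p5,p6,p7,p8,p9,p10,p11}.
Refine {p2,p4,p5,p6,p7,p8,p9,p10,p11} on symbol b: members go to different blocks, giving {p2,p4,p5,p7,p8,p10,p11} and {p6,p9}.
Split {p2,p4,p5,p7,p8,p10,p11} by δ(·,a) → {p2,p5,p8,p11} and {p4,p7,p10}.
Split {p2,p5,p8,p11} by δ(·,b) → {p2,p5} and {p8,p11}.
Split {p4,p7,p10} by δ(·,a) → {p4,p7} and {p10}.
Stable partition: {p1} | {p2,p5} | {p6,p9} | {p4,p7} | {p8,p11} | {p10} — 6 equivalence classes.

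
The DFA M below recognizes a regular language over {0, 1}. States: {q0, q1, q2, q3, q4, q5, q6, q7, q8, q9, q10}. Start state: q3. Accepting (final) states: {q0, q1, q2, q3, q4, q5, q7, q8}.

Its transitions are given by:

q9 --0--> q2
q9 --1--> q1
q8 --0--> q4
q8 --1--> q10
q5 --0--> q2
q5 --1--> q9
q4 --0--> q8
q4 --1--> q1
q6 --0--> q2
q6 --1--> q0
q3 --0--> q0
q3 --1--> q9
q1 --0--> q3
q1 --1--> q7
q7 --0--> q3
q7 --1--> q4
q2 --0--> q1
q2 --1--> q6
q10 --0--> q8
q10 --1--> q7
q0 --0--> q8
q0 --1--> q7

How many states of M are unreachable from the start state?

1

BFS from q3 reaches {q0, q1, q2, q3, q4, q6, q7, q8, q9, q10}; the 1 state(s) q5 are never visited.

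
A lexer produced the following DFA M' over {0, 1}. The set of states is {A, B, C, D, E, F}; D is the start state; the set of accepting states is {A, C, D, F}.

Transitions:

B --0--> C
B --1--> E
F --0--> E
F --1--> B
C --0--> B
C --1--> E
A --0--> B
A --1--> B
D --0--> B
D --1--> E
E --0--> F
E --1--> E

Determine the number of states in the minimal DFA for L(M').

States {A} cannot be reached from the start state, so discard them.
Initial partition by acceptance: {C,D,F} | {B,E}.
Stable partition: {C,D,F} | {B,E} — 2 equivalence classes.

2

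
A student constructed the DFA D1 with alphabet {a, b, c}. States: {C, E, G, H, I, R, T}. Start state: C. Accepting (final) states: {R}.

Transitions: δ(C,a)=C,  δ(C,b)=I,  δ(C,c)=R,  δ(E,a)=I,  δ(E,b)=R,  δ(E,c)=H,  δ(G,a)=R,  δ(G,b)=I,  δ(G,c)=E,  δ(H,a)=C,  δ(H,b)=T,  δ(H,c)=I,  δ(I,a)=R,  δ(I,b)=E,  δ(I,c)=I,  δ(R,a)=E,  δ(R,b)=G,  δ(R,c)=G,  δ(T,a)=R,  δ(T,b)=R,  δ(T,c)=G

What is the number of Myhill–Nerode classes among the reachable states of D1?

All states are reachable from the start state.
P0 = {R} | {C,E,G,H,I,T}.
On input a, block {C,E,G,H,I,T} splits into {C,E,H} and {G,I,T}.
On input a, block {C,E,H} splits into {C,H} and {E}.
Refine {C,H} on symbol c: members go to different blocks, giving {C} and {H}.
Split {G,I,T} by δ(·,b) → {T} and {G} and {I}.
No further refinement is possible. Final partition (7 blocks): {R} | {C} | {T} | {E} | {H} | {G} | {I}.

7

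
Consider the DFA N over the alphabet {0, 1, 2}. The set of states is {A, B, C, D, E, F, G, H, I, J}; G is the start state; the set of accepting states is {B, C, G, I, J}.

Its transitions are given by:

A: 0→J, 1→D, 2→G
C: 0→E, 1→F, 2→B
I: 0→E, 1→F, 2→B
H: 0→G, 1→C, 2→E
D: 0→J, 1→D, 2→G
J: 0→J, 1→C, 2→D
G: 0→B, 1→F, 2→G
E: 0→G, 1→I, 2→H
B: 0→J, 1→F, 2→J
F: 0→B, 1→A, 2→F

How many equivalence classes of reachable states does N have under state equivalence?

7

All states are reachable from the start state.
Start with accepting vs non-accepting: {B,C,G,I,J} | {A,D,E,F,H}.
On input 0, block {B,C,G,I,J} splits into {B,G,J} and {C,I}.
Refine {B,G,J} on symbol 1: members go to different blocks, giving {B,G} and {J}.
Refine {B,G} on symbol 0: members go to different blocks, giving {B} and {G}.
Refine {A,D,E,F,H} on symbol 0: members go to different blocks, giving {A,D} and {E,H} and {F}.
The partition is now stable with 7 blocks: {B} | {A,D} | {C,I} | {J} | {G} | {E,H} | {F}.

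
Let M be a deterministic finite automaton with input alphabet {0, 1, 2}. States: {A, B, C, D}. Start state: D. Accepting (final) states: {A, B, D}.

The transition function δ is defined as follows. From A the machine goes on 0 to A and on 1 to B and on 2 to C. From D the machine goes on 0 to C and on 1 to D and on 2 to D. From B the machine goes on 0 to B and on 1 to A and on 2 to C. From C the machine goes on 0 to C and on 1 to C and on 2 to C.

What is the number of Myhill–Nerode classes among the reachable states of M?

States {A,B} cannot be reached from the start state, so discard them.
P0 = {D} | {C}.
No further refinement is possible. Final partition (2 blocks): {D} | {C}.

2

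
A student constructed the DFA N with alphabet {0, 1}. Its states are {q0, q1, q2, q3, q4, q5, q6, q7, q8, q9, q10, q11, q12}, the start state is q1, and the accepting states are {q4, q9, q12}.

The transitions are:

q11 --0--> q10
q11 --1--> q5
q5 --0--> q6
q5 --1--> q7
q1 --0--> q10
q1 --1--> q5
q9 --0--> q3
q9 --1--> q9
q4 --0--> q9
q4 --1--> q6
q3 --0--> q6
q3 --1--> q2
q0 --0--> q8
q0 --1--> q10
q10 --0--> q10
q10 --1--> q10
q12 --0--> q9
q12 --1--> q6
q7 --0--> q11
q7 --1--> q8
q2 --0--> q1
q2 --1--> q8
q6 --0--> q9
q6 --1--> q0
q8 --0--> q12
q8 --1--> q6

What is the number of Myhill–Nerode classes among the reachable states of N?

9

First remove the unreachable states {q4}; 12 states remain.
Start with accepting vs non-accepting: {q9,q12} | {q0,q1,q2,q3,q5,q6,q7,q8,q10,q11}.
Split {q9,q12} by δ(·,0) → {q9} and {q12}.
Refine {q0,q1,q2,q3,q5,q6,q7,q8,q10,q11} on symbol 0: members go to different blocks, giving {q0,q1,q2,q3,q5,q7,q10,q11} and {q6} and {q8}.
Refine {q0,q1,q2,q3,q5,q7,q10,q11} on symbol 0: members go to different blocks, giving {q1,q2,q7,q10,q11} and {q3,q5} and {q0}.
On input 1, block {q1,q2,q7,q10,q11} splits into {q1,q11} and {q2,q7} and {q10}.
No further refinement is possible. Final partition (9 blocks): {q9} | {q1,q11} | {q12} | {q6} | {q8} | {q3,q5} | {q0} | {q2,q7} | {q10}.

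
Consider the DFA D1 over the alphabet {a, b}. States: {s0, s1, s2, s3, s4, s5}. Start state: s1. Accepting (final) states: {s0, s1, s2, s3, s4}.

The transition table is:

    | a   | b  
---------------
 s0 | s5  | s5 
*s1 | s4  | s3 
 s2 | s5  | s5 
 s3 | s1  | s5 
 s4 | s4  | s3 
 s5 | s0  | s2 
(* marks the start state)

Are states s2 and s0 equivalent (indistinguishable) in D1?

P0 = {s0,s1,s2,s3,s4} | {s5}.
Refine {s0,s1,s2,s3,s4} on symbol a: members go to different blocks, giving {s1,s3,s4} and {s0,s2}.
Refine {s1,s3,s4} on symbol b: members go to different blocks, giving {s1,s4} and {s3}.
Stable partition: {s1,s4} | {s5} | {s0,s2} | {s3} — 4 equivalence classes.
s2 and s0 lie in the same block of the stable partition, so they are equivalent — no string distinguishes them.

Yes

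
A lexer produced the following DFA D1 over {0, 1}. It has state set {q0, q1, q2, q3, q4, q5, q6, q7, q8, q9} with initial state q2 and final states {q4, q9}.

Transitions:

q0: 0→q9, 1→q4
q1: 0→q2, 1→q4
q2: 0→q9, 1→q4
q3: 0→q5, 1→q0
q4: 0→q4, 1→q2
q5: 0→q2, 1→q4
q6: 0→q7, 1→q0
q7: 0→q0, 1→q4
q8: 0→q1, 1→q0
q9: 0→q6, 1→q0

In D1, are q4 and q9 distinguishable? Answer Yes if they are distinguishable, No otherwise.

States {q1,q3,q5,q8} cannot be reached from the start state, so discard them.
Start with accepting vs non-accepting: {q4,q9} | {q0,q2,q6,q7}.
On input 0, block {q4,q9} splits into {q4} and {q9}.
Split {q0,q2,q6,q7} by δ(·,0) → {q0,q2} and {q6,q7}.
Refine {q6,q7} on symbol 0: members go to different blocks, giving {q6} and {q7}.
The partition is now stable with 5 blocks: {q4} | {q0,q2} | {q9} | {q6} | {q7}.
q4 and q9 end up in different blocks, so they are distinguishable. For instance, the string '0' is accepted from only q4.

Yes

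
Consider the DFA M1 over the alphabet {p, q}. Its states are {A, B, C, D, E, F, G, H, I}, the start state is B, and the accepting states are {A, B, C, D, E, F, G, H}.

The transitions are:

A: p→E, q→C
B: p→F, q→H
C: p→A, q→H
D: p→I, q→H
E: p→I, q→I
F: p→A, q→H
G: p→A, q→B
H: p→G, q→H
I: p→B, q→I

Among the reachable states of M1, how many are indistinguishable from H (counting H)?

Reachable states from the start: {A,B,C,E,F,G,H,I}. Unreachable: {D} — drop them.
Initial partition by acceptance: {A,B,C,E,F,G,H} | {I}.
Split {A,B,C,E,F,G,H} by δ(·,p) → {A,B,C,F,G,H} and {E}.
On input p, block {A,B,C,F,G,H} splits into {B,C,F,G,H} and {A}.
On input p, block {B,C,F,G,H} splits into {C,F,G} and {B,H}.
The partition is now stable with 5 blocks: {C,F,G} | {I} | {E} | {A} | {B,H}.
The equivalence class containing H is {B,H}, of size 2.

2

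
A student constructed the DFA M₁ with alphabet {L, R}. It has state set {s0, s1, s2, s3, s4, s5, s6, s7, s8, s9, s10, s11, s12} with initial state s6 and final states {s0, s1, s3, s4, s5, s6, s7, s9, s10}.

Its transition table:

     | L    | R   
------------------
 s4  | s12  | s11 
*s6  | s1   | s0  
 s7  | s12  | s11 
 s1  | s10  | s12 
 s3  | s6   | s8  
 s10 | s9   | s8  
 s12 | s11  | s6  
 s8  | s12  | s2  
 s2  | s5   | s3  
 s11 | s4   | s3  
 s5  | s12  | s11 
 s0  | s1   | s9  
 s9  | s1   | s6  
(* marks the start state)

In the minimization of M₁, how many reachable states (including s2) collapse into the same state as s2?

2

First remove the unreachable states {s7}; 12 states remain.
P0 = {s0,s1,s3,s4,s5,s6,s9,s10} | {s2,s8,s11,s12}.
On input L, block {s0,s1,s3,s4,s5,s6,s9,s10} splits into {s0,s1,s3,s6,s9,s10} and {s4,s5}.
Split {s0,s1,s3,s6,s9,s10} by δ(·,R) → {s0,s6,s9} and {s1,s3,s10}.
Split {s2,s8,s11,s12} by δ(·,L) → {s2,s11} and {s8,s12}.
Split {s1,s3,s10} by δ(·,L) → {s3,s10} and {s1}.
On input L, block {s8,s12} splits into {s8} and {s12}.
Stable partition: {s0,s6,s9} | {s2,s11} | {s4,s5} | {s3,s10} | {s8} | {s1} | {s12} — 7 equivalence classes.
State s2 belongs to the block {s2,s11}, which has 2 states.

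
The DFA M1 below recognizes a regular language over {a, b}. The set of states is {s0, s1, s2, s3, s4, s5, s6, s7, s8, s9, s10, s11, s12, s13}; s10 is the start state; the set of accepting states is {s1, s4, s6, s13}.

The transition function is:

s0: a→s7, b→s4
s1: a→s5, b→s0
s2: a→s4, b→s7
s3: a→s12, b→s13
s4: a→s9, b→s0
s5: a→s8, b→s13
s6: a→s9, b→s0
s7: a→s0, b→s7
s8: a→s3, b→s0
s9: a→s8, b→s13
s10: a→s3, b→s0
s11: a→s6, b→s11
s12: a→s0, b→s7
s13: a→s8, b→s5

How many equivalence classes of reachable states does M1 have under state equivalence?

7

Reachable states from the start: {s0,s3,s4,s5,s7,s8,s9,s10,s12,s13}. Unreachable: {s1,s2,s6,s11} — drop them.
Initial partition by acceptance: {s4,s13} | {s0,s3,s5,s7,s8,s9,s10,s12}.
On input b, block {s0,s3,s5,s7,s8,s9,s10,s12} splits into {s0,s3,s5,s9} and {s7,s8,s10,s12}.
On input a, block {s4,s13} splits into {s4} and {s13}.
On input b, block {s0,s3,s5,s9} splits into {s3,s5,s9} and {s0}.
On input a, block {s7,s8,s10,s12} splits into {s7,s12} and {s8,s10}.
Refine {s3,s5,s9} on symbol a: members go to different blocks, giving {s5,s9} and {s3}.
Stable partition: {s4} | {s5,s9} | {s7,s12} | {s13} | {s0} | {s8,s10} | {s3} — 7 equivalence classes.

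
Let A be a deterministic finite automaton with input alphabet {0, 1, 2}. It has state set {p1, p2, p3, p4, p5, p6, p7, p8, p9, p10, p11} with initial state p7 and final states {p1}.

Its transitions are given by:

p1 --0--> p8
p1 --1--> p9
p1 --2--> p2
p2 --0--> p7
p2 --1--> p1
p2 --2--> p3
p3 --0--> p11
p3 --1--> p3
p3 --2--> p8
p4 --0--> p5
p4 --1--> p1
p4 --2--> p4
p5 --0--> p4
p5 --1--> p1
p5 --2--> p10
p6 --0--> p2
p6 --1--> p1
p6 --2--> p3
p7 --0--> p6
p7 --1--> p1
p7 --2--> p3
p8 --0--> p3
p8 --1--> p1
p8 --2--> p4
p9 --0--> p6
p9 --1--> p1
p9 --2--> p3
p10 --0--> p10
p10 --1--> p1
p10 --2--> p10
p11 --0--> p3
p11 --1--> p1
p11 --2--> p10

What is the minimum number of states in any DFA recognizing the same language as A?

5

Every state is reachable, so we keep all 11.
Initial partition by acceptance: {p1} | {p2,p3,p4,p5,p6,p7,p8,p9,p10,p11}.
Refine {p2,p3,p4,p5,p6,p7,p8,p9,p10,p11} on symbol 1: members go to different blocks, giving {p2,p4,p5,p6,p7,p8,p9,p10,p11} and {p3}.
Split {p2,p4,p5,p6,p7,p8,p9,p10,p11} by δ(·,0) → {p2,p4,p5,p6,p7,p9,p10} and {p8,p11}.
On input 2, block {p2,p4,p5,p6,p7,p9,p10} splits into {p2,p6,p7,p9} and {p4,p5,p10}.
The partition is now stable with 5 blocks: {p1} | {p2,p6,p7,p9} | {p3} | {p8,p11} | {p4,p5,p10}.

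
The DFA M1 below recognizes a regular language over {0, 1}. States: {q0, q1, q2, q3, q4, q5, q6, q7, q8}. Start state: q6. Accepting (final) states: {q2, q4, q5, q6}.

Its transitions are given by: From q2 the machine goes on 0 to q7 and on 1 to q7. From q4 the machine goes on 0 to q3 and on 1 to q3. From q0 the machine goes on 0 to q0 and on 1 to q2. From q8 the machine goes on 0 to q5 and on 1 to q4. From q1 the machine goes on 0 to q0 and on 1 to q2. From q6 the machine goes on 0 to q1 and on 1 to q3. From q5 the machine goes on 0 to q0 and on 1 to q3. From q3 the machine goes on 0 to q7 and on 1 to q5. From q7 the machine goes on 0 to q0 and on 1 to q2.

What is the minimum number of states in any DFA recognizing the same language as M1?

States {q4,q8} cannot be reached from the start state, so discard them.
Start with accepting vs non-accepting: {q2,q5,q6} | {q0,q1,q3,q7}.
No further refinement is possible. Final partition (2 blocks): {q2,q5,q6} | {q0,q1,q3,q7}.

2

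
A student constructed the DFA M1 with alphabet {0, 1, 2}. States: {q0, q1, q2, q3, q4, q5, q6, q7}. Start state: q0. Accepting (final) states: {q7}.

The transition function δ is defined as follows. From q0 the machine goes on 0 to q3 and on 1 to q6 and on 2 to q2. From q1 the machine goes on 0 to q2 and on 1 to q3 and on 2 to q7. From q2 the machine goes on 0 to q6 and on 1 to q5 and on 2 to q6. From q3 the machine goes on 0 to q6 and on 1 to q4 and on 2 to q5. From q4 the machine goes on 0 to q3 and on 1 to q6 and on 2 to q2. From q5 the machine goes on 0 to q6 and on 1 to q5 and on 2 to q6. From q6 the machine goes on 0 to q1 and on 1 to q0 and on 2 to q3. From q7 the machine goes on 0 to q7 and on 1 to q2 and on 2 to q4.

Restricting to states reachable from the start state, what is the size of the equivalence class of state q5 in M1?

2

Initial partition by acceptance: {q7} | {q0,q1,q2,q3,q4,q5,q6}.
Refine {q0,q1,q2,q3,q4,q5,q6} on symbol 2: members go to different blocks, giving {q0,q2,q3,q4,q5,q6} and {q1}.
Split {q0,q2,q3,q4,q5,q6} by δ(·,0) → {q0,q2,q3,q4,q5} and {q6}.
Split {q0,q2,q3,q4,q5} by δ(·,0) → {q2,q3,q5} and {q0,q4}.
On input 1, block {q2,q3,q5} splits into {q2,q5} and {q3}.
Stable partition: {q7} | {q2,q5} | {q1} | {q6} | {q0,q4} | {q3} — 6 equivalence classes.
State q5 belongs to the block {q2,q5}, which has 2 states.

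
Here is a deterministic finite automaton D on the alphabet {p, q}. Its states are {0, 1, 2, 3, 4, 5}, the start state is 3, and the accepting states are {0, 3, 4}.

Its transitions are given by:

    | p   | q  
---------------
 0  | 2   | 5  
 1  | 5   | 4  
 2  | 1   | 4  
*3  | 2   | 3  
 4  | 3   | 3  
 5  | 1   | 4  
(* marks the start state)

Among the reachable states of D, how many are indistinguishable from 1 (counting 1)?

3

First remove the unreachable states {0}; 5 states remain.
P0 = {3,4} | {1,2,5}.
On input p, block {3,4} splits into {3} and {4}.
Stable partition: {3} | {1,2,5} | {4} — 3 equivalence classes.
The equivalence class containing 1 is {1,2,5}, of size 3.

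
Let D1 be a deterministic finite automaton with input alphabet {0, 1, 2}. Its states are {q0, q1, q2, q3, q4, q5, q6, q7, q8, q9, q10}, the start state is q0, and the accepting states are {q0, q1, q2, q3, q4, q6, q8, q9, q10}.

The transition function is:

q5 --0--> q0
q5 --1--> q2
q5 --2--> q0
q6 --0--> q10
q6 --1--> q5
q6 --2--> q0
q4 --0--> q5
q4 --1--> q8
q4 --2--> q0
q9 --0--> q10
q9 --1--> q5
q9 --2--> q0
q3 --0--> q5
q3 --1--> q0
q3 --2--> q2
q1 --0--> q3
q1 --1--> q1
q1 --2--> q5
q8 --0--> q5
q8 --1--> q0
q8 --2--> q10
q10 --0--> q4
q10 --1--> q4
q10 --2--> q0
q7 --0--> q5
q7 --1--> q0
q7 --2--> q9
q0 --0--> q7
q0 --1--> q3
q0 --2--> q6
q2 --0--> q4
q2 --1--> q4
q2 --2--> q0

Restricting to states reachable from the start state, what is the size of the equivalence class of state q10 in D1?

2

First remove the unreachable states {q1}; 10 states remain.
Initial partition by acceptance: {q0,q2,q3,q4,q6,q8,q9,q10} | {q5,q7}.
Split {q0,q2,q3,q4,q6,q8,q9,q10} by δ(·,0) → {q0,q3,q4,q8} and {q2,q6,q9,q10}.
Split {q0,q3,q4,q8} by δ(·,2) → {q0,q3,q8} and {q4}.
On input 0, block {q5,q7} splits into {q5} and {q7}.
Refine {q0,q3,q8} on symbol 0: members go to different blocks, giving {q3,q8} and {q0}.
On input 0, block {q2,q6,q9,q10} splits into {q2,q10} and {q6,q9}.
The partition is now stable with 7 blocks: {q3,q8} | {q5} | {q2,q10} | {q4} | {q7} | {q0} | {q6,q9}.
State q10 belongs to the block {q2,q10}, which has 2 states.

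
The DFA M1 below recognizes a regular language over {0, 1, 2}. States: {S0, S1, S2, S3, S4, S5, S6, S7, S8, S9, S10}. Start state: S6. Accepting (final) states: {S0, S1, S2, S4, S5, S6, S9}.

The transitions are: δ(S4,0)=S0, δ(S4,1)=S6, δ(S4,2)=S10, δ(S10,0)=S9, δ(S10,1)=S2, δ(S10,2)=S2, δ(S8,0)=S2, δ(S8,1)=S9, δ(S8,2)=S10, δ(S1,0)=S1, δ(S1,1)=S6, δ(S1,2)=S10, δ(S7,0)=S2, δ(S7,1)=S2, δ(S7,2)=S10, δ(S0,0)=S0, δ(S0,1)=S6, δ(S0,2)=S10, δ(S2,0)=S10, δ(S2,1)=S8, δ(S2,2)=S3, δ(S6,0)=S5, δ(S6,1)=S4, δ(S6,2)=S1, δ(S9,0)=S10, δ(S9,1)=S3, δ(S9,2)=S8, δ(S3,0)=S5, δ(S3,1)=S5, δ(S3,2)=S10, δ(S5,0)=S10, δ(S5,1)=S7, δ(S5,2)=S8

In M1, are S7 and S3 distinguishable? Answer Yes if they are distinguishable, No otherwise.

All states are reachable from the start state.
P0 = {S0,S1,S2,S4,S5,S6,S9} | {S3,S7,S8,S10}.
Split {S0,S1,S2,S4,S5,S6,S9} by δ(·,0) → {S0,S1,S4,S6} and {S2,S5,S9}.
On input 0, block {S0,S1,S4,S6} splits into {S0,S1,S4} and {S6}.
On input 2, block {S3,S7,S8,S10} splits into {S3,S7,S8} and {S10}.
Stable partition: {S0,S1,S4} | {S3,S7,S8} | {S2,S5,S9} | {S6} | {S10} — 5 equivalence classes.
S7 and S3 lie in the same block of the stable partition, so they are equivalent — no string distinguishes them.

No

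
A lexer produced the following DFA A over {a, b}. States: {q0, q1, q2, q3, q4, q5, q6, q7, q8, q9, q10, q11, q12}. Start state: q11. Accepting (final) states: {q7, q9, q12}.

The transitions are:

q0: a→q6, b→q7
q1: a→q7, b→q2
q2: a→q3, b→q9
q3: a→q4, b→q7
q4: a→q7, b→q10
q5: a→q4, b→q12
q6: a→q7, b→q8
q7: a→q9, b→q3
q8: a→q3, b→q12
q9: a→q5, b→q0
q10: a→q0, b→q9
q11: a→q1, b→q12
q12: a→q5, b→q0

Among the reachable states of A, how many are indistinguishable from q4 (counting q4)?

All states are reachable from the start state.
Initial partition by acceptance: {q7,q9,q12} | {q0,q1,q2,q3,q4,q5,q6,q8,q10,q11}.
Refine {q7,q9,q12} on symbol a: members go to different blocks, giving {q9,q12} and {q7}.
Split {q0,q1,q2,q3,q4,q5,q6,q8,q10,q11} by δ(·,a) → {q0,q2,q3,q5,q8,q10,q11} and {q1,q4,q6}.
Refine {q0,q2,q3,q5,q8,q10,q11} on symbol a: members go to different blocks, giving {q0,q3,q5,q11} and {q2,q8,q10}.
Refine {q0,q3,q5,q11} on symbol b: members go to different blocks, giving {q0,q3} and {q5,q11}.
Stable partition: {q9,q12} | {q0,q3} | {q7} | {q1,q4,q6} | {q2,q8,q10} | {q5,q11} — 6 equivalence classes.
The equivalence class containing q4 is {q1,q4,q6}, of size 3.

3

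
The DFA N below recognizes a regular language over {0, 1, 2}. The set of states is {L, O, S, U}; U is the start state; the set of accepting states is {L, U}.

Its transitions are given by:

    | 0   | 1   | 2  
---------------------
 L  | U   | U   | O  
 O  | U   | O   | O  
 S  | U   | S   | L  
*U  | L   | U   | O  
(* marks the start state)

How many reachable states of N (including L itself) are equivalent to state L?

2

Reachable states from the start: {L,O,U}. Unreachable: {S} — drop them.
Initial partition by acceptance: {L,U} | {O}.
Stable partition: {L,U} | {O} — 2 equivalence classes.
The equivalence class containing L is {L,U}, of size 2.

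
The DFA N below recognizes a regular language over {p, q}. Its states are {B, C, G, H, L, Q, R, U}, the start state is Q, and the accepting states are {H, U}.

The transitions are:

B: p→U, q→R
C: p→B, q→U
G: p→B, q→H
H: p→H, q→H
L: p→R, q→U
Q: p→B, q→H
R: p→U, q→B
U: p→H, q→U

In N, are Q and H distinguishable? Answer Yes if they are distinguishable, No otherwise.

Yes

States {C,G,L} cannot be reached from the start state, so discard them.
Start with accepting vs non-accepting: {H,U} | {B,Q,R}.
Refine {B,Q,R} on symbol p: members go to different blocks, giving {B,R} and {Q}.
The partition is now stable with 3 blocks: {H,U} | {B,R} | {Q}.
Q and H end up in different blocks, so they are distinguishable. For instance, the string 'ε' is accepted from only H.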